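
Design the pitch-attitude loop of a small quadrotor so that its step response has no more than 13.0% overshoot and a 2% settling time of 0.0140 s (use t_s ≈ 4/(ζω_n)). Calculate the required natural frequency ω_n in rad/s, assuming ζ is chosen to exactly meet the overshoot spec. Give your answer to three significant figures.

ω_n ≈ 525 rad/s

ζ = −ln(OS)/√(π² + (ln OS)²). With OS = 0.130, ln OS = −2.040 and ζ = 2.040/3.746 = 0.545.
From t_s ≈ 4/(ζω_n): ω_n = 4/(ζ·t_s) = 4/(0.545·0.0140) = 525 rad/s.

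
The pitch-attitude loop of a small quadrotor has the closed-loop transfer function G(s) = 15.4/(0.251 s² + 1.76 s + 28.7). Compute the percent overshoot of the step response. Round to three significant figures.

Dividing through by 0.251: denominator becomes s² + 7.012 s + 114.3.
So ω_n = √114.3 = 10.7 rad/s and ζ = 7.012/(2·10.7) = 0.328.
Overshoot: exp(−π·0.328/√(1−0.328²)) = 0.336, i.e. 33.6%.

%OS ≈ 33.6%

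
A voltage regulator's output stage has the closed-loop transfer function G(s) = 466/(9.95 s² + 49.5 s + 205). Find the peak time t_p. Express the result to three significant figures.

t_p ≈ 0.827 s

Dividing through by 9.95: denominator becomes s² + 4.975 s + 20.60.
So ω_n = √20.60 = 4.54 rad/s and ζ = 4.975/(2·4.54) = 0.548.
The damped frequency ω_d = ω_n√(1−ζ²) = 3.80 rad/s. t_p = π/ω_d = 0.827 s.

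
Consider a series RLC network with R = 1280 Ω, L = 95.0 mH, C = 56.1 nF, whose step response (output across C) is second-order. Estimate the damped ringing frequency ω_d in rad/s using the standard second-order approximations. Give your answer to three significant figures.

ω_d ≈ 11900 rad/s

For a series RLC circuit (capacitor voltage as output), ω_n = 1/√(LC) = 1/√(95.0 mH · 56.1 nF) = 13700 rad/s.
ζ = (R/2)·√(C/L) = (1280/2)·√(56.1 nF/95.0 mH) = 0.492.
ω_d = 13700·√(1 − 0.492²) = 11900 rad/s.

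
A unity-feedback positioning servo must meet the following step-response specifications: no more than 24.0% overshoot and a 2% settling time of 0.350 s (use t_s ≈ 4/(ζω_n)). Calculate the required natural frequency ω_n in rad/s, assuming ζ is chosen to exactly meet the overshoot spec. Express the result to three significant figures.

ω_n ≈ 27.6 rad/s

ζ = −ln(OS)/√(π² + (ln OS)²). With OS = 0.240, ln OS = −1.427 and ζ = 1.427/3.451 = 0.414.
Then ω_n = 4/(ζ t_s) = 4/(0.414 × 0.350) = 27.6 rad/s.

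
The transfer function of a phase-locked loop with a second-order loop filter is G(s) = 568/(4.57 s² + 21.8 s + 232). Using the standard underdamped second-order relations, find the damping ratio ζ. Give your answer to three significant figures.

ζ ≈ 0.335

Dividing through by 4.57: denominator becomes s² + 4.770 s + 50.77.
So ω_n = √50.77 = 7.13 rad/s and ζ = 4.770/(2·7.13) = 0.335.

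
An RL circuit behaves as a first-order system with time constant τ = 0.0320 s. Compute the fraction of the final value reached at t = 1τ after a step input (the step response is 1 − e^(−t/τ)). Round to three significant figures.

y(t)/y_∞ = 1 − e^(−t/τ) = 1 − e^(−1) = 1 − e^(−1.00) = 0.632.

y/y_∞ ≈ 0.632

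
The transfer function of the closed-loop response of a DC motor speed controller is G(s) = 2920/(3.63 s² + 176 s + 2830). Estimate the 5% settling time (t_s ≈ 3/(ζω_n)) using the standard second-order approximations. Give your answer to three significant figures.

t_s ≈ 0.124 s

Dividing through by 3.63: denominator becomes s² + 48.48 s + 779.6.
So ω_n = √779.6 = 27.9 rad/s and ζ = 48.48/(2·27.9) = 0.868.
t_s ≈ 3/(ζω_n) = 0.124 s.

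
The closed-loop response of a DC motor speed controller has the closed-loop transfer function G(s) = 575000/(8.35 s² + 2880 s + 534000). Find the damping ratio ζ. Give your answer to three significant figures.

Dividing through by 8.35: denominator becomes s² + 344.9 s + 63950.
So ω_n = √63950 = 253 rad/s and ζ = 344.9/(2·253) = 0.682.

ζ ≈ 0.682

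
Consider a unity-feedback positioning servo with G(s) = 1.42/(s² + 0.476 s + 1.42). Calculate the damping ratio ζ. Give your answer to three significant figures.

ζ ≈ 0.200

Matching coefficients with s² + 2ζω_n s + ω_n² gives ω_n² = 1.42 ⇒ ω_n = 1.19 rad/s, and ζ = 0.476/(2ω_n) = 0.200.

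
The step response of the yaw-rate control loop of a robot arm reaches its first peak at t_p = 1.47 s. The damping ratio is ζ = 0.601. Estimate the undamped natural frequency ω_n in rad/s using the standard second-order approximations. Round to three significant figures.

ω_n ≈ 2.67 rad/s

Peak time t_p = π/ω_d, so ω_d = π/t_p = π/1.47 = 2.14 rad/s.
ω_n = ω_d/√(1−ζ²) = 2.14/√0.639 = 2.67 rad/s.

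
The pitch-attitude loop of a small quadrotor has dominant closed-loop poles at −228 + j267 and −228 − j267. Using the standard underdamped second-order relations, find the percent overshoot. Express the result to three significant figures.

%OS ≈ 6.84%

With σ = 228, ω_d = 267: ω_n = √(σ²+ω_d²) = 351 rad/s, ζ = σ/ω_n = 0.649.
%OS = 100·exp(−πζ/√(1−ζ²)) = 6.84%.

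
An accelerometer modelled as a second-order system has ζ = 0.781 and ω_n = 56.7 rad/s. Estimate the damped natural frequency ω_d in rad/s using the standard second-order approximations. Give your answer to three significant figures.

ω_d = ω_n√(1−ζ²) = 56.7·√0.390 = 35.4 rad/s.

ω_d ≈ 35.4 rad/s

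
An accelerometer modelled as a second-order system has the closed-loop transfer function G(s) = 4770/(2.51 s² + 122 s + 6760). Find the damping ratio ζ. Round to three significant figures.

ζ ≈ 0.468

Dividing through by 2.51: denominator becomes s² + 48.61 s + 2693.
So ω_n = √2693 = 51.9 rad/s and ζ = 48.61/(2·51.9) = 0.468.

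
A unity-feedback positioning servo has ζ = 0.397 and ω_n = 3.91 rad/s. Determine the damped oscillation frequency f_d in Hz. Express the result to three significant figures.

f_d ≈ 0.571 Hz

ω_d = ω_n√(1−ζ²) = 3.91·√0.842 = 3.59 rad/s.
f_d = ω_d/(2π) = 0.571 Hz.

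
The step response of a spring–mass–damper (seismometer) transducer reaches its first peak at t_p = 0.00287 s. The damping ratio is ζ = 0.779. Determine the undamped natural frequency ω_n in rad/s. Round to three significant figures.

ω_n ≈ 1750 rad/s

Peak time t_p = π/ω_d, so ω_d = π/t_p = π/0.00287 = 1090 rad/s.
ω_n = ω_d/√(1−ζ²) = 1090/√0.393 = 1750 rad/s.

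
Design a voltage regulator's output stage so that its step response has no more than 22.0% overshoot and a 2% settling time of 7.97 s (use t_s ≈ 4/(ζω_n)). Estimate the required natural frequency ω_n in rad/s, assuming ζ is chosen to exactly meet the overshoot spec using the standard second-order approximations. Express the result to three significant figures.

ω_n ≈ 1.16 rad/s

ζ = −ln(OS)/√(π² + (ln OS)²). With OS = 0.220, ln OS = −1.514 and ζ = 1.514/3.487 = 0.434.
Then ω_n = 4/(ζ t_s) = 4/(0.434 × 7.97) = 1.16 rad/s.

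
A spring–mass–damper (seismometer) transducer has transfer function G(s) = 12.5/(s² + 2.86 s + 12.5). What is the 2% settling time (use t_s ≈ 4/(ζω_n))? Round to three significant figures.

Comparing the denominator to s² + 2ζω_n s + ω_n²: ω_n = √12.5 = 3.54 rad/s, and 2ζω_n = 2.86 so ζ = 2.86/(2·3.54) = 0.404.
t_s ≈ 4/(ζω_n) = 4/(0.404·3.54) = 2.80 s.

t_s ≈ 2.80 s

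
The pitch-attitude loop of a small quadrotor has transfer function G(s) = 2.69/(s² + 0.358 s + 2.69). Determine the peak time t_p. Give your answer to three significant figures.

Matching coefficients with s² + 2ζω_n s + ω_n² gives ω_n² = 2.69 ⇒ ω_n = 1.64 rad/s, and ζ = 0.358/(2ω_n) = 0.109.
ω_d = 1.64·√(1 − 0.109²) = 1.63 rad/s. Then t_p = π/ω_d = 1.93 s.

t_p ≈ 1.93 s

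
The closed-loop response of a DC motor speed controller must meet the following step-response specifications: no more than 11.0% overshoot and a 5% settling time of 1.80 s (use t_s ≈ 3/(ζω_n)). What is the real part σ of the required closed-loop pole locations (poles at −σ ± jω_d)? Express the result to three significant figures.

The settling-time spec alone fixes σ = ζω_n = 3/t_s = 3/1.80 = 1.67.
(Overshoot then fixes ζ = 0.575 and hence ω_d = σ·√(1−ζ²)/ζ = 2.37 rad/s.)

σ ≈ 1.67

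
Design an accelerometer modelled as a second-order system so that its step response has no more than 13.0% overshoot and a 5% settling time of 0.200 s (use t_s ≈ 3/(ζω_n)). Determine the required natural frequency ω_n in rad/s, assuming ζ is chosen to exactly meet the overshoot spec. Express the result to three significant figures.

ω_n ≈ 27.5 rad/s

ζ = −ln(OS)/√(π² + (ln OS)²). With OS = 0.130, ln OS = −2.040 and ζ = 2.040/3.746 = 0.545.
From t_s ≈ 3/(ζω_n): ω_n = 3/(ζ·t_s) = 3/(0.545·0.200) = 27.5 rad/s.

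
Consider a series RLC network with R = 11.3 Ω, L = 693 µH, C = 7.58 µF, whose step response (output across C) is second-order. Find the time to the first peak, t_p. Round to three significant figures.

t_p ≈ 0.000282 s

For a series RLC circuit (capacitor voltage as output), ω_n = 1/√(LC) = 1/√(693 µH · 7.58 µF) = 13800 rad/s.
ζ = (R/2)·√(C/L) = (11.3/2)·√(7.58 µF/693 µH) = 0.591.
ω_d = 13800·√(1 − 0.591²) = 11100 rad/s. t_p = π/ω_d = 0.000282 s.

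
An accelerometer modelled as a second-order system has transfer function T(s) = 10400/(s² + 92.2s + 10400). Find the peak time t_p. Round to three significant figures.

t_p ≈ 0.0345 s

ω_n = √10400 = 102 rad/s; ζ = 92.2/(2·102) = 0.452.
ω_d = ω_n√(1−ζ²) = 91.0 rad/s. Then t_p = π/ω_d = 0.0345 s.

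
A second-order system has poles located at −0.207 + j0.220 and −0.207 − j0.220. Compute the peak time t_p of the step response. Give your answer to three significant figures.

t_p ≈ 14.3 s

t_p = π/ω_d with ω_d = 0.220 (the imaginary part), so t_p = 14.3 s.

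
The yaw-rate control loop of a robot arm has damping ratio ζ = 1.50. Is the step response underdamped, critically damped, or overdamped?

overdamped

Since ζ = 1.50 > 1, the system is overdamped.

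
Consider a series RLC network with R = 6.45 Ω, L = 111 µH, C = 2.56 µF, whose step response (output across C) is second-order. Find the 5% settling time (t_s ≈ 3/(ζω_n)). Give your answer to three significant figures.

For a series RLC circuit (capacitor voltage as output), ω_n = 1/√(LC) = 1/√(111 µH · 2.56 µF) = 59300 rad/s.
ζ = (R/2)·√(C/L) = (6.45/2)·√(2.56 µF/111 µH) = 0.490.
t_s ≈ 3/(ζω_n) = 0.000103 s.

t_s ≈ 0.000103 s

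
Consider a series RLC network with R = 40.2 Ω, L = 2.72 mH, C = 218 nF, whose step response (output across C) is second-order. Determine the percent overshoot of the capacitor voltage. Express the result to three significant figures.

%OS ≈ 56.3%

For a series RLC circuit (capacitor voltage as output), ω_n = 1/√(LC) = 1/√(2.72 mH · 218 nF) = 41100 rad/s.
ζ = (R/2)·√(C/L) = (40.2/2)·√(218 nF/2.72 mH) = 0.180.
%OS = 100·exp(−πζ/√(1−ζ²)) = 56.3%.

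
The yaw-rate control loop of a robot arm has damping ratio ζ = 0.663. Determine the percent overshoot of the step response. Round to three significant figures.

For an underdamped second-order system, %OS = 100·exp(−πζ/√(1−ζ²)).
πζ/√(1−ζ²) = π·0.663/√(1−0.440) = 2.782, so %OS = 100·e^(−2.782) = 6.19%.

%OS ≈ 6.19%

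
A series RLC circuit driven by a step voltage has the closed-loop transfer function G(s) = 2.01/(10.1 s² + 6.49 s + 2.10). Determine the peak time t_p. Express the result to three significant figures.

Dividing through by 10.1: denominator becomes s² + 0.6426 s + 0.2079.
So ω_n = √0.2079 = 0.456 rad/s and ζ = 0.6426/(2·0.456) = 0.705.
ω_d = ω_n√(1−ζ²) = 0.324 rad/s. t_p = π/ω_d = 9.71 s.

t_p ≈ 9.71 s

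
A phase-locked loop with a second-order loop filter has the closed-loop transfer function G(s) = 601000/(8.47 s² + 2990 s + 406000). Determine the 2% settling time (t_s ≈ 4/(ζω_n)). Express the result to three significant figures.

t_s ≈ 0.0227 s

Dividing through by 8.47: denominator becomes s² + 353.0 s + 47930.
So ω_n = √47930 = 219 rad/s and ζ = 353.0/(2·219) = 0.806.
t_s ≈ 4/(ζω_n) = 0.0227 s.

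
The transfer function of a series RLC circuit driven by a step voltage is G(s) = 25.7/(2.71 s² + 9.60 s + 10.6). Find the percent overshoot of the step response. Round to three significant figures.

Dividing through by 2.71: denominator becomes s² + 3.542 s + 3.911.
So ω_n = √3.911 = 1.98 rad/s and ζ = 3.542/(2·1.98) = 0.896.
%OS = 100·exp(−πζ/√(1−ζ²)) = 0.179%.

%OS ≈ 0.179%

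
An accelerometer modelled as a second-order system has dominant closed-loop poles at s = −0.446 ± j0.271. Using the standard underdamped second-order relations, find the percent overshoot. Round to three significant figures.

%OS ≈ 0.568%

|pole| = ω_n = √(0.446² + 0.271²) = 0.522 rad/s; ζ = cos θ = σ/ω_n = 0.855.
Overshoot: exp(−π·0.855/√(1−0.855²)) = 0.00568, i.e. 0.568%.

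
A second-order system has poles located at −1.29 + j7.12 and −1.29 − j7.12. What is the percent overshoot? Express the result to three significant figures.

|pole| = ω_n = √(1.29² + 7.12²) = 7.24 rad/s; ζ = cos θ = σ/ω_n = 0.178.
Overshoot: exp(−π·0.178/√(1−0.178²)) = 0.566, i.e. 56.6%.

%OS ≈ 56.6%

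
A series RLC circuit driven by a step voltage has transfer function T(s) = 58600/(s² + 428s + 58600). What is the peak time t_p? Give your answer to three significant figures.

t_p ≈ 0.0278 s

Comparing the denominator to s² + 2ζω_n s + ω_n²: ω_n = √58600 = 242 rad/s, and 2ζω_n = 428 so ζ = 428/(2·242) = 0.884.
The damped frequency ω_d = ω_n√(1−ζ²) = 113 rad/s. Then t_p = π/ω_d = 0.0278 s.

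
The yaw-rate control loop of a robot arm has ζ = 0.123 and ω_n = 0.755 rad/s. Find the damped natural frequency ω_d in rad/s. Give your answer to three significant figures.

ω_d ≈ 0.749 rad/s

ω_d = ω_n√(1−ζ²) = 0.755·√0.985 = 0.749 rad/s.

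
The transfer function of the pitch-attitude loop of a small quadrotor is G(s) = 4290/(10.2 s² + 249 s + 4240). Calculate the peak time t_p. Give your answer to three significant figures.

t_p ≈ 0.192 s

Dividing through by 10.2: denominator becomes s² + 24.41 s + 415.7.
So ω_n = √415.7 = 20.4 rad/s and ζ = 24.41/(2·20.4) = 0.599.
The damped frequency ω_d = ω_n√(1−ζ²) = 16.3 rad/s. t_p = π/ω_d = 0.192 s.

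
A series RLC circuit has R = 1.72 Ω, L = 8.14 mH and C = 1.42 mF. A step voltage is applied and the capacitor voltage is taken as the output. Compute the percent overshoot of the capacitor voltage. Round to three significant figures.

%OS ≈ 29.8%

For a series RLC circuit (capacitor voltage as output), ω_n = 1/√(LC) = 1/√(8.14 mH · 1.42 mF) = 294 rad/s.
ζ = (R/2)·√(C/L) = (1.72/2)·√(1.42 mF/8.14 mH) = 0.359.
Overshoot: exp(−π·0.359/√(1−0.359²)) = 0.298, i.e. 29.8%.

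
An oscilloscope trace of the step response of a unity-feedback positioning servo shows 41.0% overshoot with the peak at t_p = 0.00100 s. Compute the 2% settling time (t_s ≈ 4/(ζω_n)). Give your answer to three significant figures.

From the overshoot, ζ = −ln(OS)/√(π²+ln²(OS)) = 0.273.
t_p = π/ω_d ⇒ ω_d = 3140 rad/s; then ω_n = ω_d/√(1−ζ²) = 3270 rad/s.
t_s ≈ 4/(ζω_n) = 4/(0.273·3270) = 0.00449 s.

t_s ≈ 0.00449 s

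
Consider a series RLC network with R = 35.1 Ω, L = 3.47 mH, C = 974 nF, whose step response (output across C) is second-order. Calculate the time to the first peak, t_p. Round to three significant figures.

For a series RLC circuit (capacitor voltage as output), ω_n = 1/√(LC) = 1/√(3.47 mH · 974 nF) = 17200 rad/s.
ζ = (R/2)·√(C/L) = (35.1/2)·√(974 nF/3.47 mH) = 0.294.
ω_d = ω_n√(1−ζ²) = 16400 rad/s. t_p = π/ω_d = 0.000191 s.

t_p ≈ 0.000191 s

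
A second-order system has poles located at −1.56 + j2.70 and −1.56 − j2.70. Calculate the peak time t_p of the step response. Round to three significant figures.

t_p ≈ 1.16 s

t_p = π/ω_d with ω_d = 2.70 (the imaginary part), so t_p = 1.16 s.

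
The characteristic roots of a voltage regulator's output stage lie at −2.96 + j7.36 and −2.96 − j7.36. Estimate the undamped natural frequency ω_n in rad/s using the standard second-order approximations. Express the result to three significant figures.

ω_n ≈ 7.93 rad/s

The poles are at −σ ± jω_d with σ = 2.96 and ω_d = 7.36, so ω_n = √(σ²+ω_d²) = 7.93 rad/s and ζ = σ/ω_n = 0.373.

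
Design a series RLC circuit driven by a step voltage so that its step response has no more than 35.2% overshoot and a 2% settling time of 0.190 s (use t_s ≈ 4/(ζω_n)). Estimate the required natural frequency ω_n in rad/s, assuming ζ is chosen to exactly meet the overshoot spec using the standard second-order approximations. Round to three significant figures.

ζ = −ln(OS)/√(π² + (ln OS)²). With OS = 0.352, ln OS = −1.044 and ζ = 1.044/3.311 = 0.315.
Then ω_n = 4/(ζ t_s) = 4/(0.315 × 0.190) = 66.8 rad/s.

ω_n ≈ 66.8 rad/s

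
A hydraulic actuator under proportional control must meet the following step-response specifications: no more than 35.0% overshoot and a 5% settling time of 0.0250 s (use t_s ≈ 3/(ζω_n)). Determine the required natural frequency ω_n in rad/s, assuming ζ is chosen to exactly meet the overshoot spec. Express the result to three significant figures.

ω_n ≈ 379 rad/s

ζ = −ln(OS)/√(π² + (ln OS)²). With OS = 0.350, ln OS = −1.050 and ζ = 1.050/3.312 = 0.317.
Then ω_n = 3/(ζ t_s) = 3/(0.317 × 0.0250) = 379 rad/s.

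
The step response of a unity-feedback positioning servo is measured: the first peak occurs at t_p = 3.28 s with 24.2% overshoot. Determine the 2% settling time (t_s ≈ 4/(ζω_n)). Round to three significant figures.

t_s ≈ 9.25 s

The overshoot fixes ζ = −ln(OS)/√(π²+ln²(OS)) = 0.412.
t_p = π/ω_d ⇒ ω_d = 0.958 rad/s; then ω_n = ω_d/√(1−ζ²) = 1.05 rad/s.
t_s ≈ 4/(ζω_n) = 4/(0.412·1.05) = 9.25 s.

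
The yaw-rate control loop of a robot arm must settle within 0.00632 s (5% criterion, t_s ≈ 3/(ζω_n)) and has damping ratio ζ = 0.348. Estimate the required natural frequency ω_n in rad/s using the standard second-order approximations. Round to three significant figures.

ω_n ≈ 1360 rad/s

Rearranging t_s ≈ 3/(ζω_n) gives ω_n = 3/(ζ·t_s) = 3/(0.348 × 0.00632) = 1360 rad/s.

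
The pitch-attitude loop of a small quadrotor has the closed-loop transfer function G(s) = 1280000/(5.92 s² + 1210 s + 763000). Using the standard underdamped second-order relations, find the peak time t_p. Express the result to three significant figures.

t_p ≈ 0.00913 s

Dividing through by 5.92: denominator becomes s² + 204.4 s + 128900.
So ω_n = √128900 = 359 rad/s and ζ = 204.4/(2·359) = 0.285.
ω_d = ω_n√(1−ζ²) = 344 rad/s. t_p = π/ω_d = 0.00913 s.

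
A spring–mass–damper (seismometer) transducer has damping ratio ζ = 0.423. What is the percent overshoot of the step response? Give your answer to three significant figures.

%OS ≈ 23.1%

For an underdamped second-order system, %OS = 100·exp(−πζ/√(1−ζ²)).
πζ/√(1−ζ²) = π·0.423/√(1−0.179) = 1.467, so %OS = 100·e^(−1.467) = 23.1%.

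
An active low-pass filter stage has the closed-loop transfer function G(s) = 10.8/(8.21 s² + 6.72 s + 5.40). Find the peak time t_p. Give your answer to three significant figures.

t_p ≈ 4.49 s

Dividing through by 8.21: denominator becomes s² + 0.8185 s + 0.6577.
So ω_n = √0.6577 = 0.811 rad/s and ζ = 0.8185/(2·0.811) = 0.505.
ω_d = 0.811·√(1 − 0.505²) = 0.700 rad/s. t_p = π/ω_d = 4.49 s.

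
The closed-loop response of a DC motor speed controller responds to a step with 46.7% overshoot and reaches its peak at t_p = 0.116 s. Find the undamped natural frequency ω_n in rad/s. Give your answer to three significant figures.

ω_n ≈ 27.9 rad/s

The overshoot fixes ζ = −ln(OS)/√(π²+ln²(OS)) = 0.236.
From t_p = π/ω_d, ω_d = π/0.116 = 27.1 rad/s, so ω_n = ω_d/√(1−ζ²) = 27.9 rad/s.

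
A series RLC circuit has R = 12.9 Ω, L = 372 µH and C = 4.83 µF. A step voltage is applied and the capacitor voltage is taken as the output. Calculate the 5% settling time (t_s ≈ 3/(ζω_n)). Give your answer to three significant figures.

t_s ≈ 0.000173 s

For a series RLC circuit (capacitor voltage as output), ω_n = 1/√(LC) = 1/√(372 µH · 4.83 µF) = 23600 rad/s.
ζ = (R/2)·√(C/L) = (12.9/2)·√(4.83 µF/372 µH) = 0.735.
t_s ≈ 3/(ζω_n) = 0.000173 s.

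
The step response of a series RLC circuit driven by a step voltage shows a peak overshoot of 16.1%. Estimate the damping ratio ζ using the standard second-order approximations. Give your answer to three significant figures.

Inverting the overshoot relation: ζ = |ln 0.161|/√(π² + ln²0.161) = 0.503.

ζ ≈ 0.503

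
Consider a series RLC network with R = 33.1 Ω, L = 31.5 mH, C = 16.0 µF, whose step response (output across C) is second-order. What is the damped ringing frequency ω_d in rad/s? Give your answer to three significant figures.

ω_d ≈ 1310 rad/s

For a series RLC circuit (capacitor voltage as output), ω_n = 1/√(LC) = 1/√(31.5 mH · 16.0 µF) = 1410 rad/s.
ζ = (R/2)·√(C/L) = (33.1/2)·√(16.0 µF/31.5 mH) = 0.373.
The damped frequency ω_d = ω_n√(1−ζ²) = 1310 rad/s.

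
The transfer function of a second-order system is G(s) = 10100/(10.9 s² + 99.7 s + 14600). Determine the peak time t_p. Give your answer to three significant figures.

Dividing through by 10.9: denominator becomes s² + 9.147 s + 1339.
So ω_n = √1339 = 36.6 rad/s and ζ = 9.147/(2·36.6) = 0.125.
ω_d = 36.6·√(1 − 0.125²) = 36.3 rad/s. t_p = π/ω_d = 0.0865 s.

t_p ≈ 0.0865 s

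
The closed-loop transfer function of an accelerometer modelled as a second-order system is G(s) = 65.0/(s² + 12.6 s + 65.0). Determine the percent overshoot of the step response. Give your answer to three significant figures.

ω_n = √65.0 = 8.06 rad/s; ζ = 12.6/(2·8.06) = 0.781.
%OS = 100 e^{−πζ/√(1−ζ²)} with ζ = 0.781 gives 1.96%.

%OS ≈ 1.96%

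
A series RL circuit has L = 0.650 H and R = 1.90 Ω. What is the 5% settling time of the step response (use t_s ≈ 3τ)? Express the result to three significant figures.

t_s ≈ 1.03 s

τ = L/R = 0.650/1.90 = 0.342 s.
t_s ≈ 3τ = 1.03 s.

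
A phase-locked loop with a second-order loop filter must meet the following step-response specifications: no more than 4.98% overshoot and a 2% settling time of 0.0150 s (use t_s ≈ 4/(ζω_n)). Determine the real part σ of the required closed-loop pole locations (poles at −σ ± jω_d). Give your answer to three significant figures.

σ ≈ 267

The settling-time spec alone fixes σ = ζω_n = 4/t_s = 4/0.0150 = 267.
(Overshoot then fixes ζ = 0.691 and hence ω_d = σ·√(1−ζ²)/ζ = 279 rad/s.)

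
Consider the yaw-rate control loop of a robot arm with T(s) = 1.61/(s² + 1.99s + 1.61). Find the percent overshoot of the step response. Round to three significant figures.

ω_n = √1.61 = 1.27 rad/s; ζ = 1.99/(2·1.27) = 0.784.
Overshoot: exp(−π·0.784/√(1−0.784²)) = 0.0189, i.e. 1.89%.

%OS ≈ 1.89%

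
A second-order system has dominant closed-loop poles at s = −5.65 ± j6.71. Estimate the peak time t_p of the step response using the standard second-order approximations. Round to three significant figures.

t_p ≈ 0.468 s

t_p = π/ω_d with ω_d = 6.71 (the imaginary part), so t_p = 0.468 s.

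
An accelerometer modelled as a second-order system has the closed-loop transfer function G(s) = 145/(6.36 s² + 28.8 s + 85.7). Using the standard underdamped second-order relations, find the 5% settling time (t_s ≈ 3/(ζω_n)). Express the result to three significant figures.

t_s ≈ 1.32 s

Dividing through by 6.36: denominator becomes s² + 4.528 s + 13.47.
So ω_n = √13.47 = 3.67 rad/s and ζ = 4.528/(2·3.67) = 0.617.
t_s ≈ 3/(ζω_n) = 1.32 s.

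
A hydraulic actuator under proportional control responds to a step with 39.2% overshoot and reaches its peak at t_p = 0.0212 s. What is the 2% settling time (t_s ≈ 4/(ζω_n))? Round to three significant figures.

ζ from %OS: ζ = |ln 0.392|/√(π²+ln²0.392) = 0.286.
From t_p = π/ω_d, ω_d = π/0.0212 = 148 rad/s, so ω_n = ω_d/√(1−ζ²) = 155 rad/s.
t_s ≈ 4/(ζω_n) = 4/(0.286·155) = 0.0906 s.

t_s ≈ 0.0906 s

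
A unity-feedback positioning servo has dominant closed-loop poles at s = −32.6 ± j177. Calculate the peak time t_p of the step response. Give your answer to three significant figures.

t_p = π/ω_d with ω_d = 177 (the imaginary part), so t_p = 0.0177 s.

t_p ≈ 0.0177 s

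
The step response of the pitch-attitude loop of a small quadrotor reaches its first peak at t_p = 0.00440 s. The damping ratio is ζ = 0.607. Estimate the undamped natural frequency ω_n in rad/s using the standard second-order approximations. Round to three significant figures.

ω_n ≈ 898 rad/s

Peak time t_p = π/ω_d, so ω_d = π/t_p = π/0.00440 = 714 rad/s.
ω_n = ω_d/√(1−ζ²) = 714/√0.632 = 898 rad/s.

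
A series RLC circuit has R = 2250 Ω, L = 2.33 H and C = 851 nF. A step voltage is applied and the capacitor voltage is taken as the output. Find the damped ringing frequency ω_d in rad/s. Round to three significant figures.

ω_d ≈ 521 rad/s

For a series RLC circuit (capacitor voltage as output), ω_n = 1/√(LC) = 1/√(2.33 H · 851 nF) = 710 rad/s.
ζ = (R/2)·√(C/L) = (2250/2)·√(851 nF/2.33 H) = 0.680.
The damped frequency ω_d = ω_n√(1−ζ²) = 521 rad/s.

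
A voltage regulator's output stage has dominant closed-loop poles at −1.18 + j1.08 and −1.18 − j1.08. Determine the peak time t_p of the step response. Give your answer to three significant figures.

t_p = π/ω_d with ω_d = 1.08 (the imaginary part), so t_p = 2.91 s.

t_p ≈ 2.91 s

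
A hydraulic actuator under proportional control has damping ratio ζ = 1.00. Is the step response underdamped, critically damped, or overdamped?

critically damped

Since ζ = 1, the system is critically damped.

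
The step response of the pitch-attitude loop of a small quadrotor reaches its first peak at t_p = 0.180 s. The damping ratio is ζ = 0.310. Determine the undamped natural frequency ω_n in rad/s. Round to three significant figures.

Peak time t_p = π/ω_d, so ω_d = π/t_p = π/0.180 = 17.5 rad/s.
ω_n = ω_d/√(1−ζ²) = 17.5/√0.904 = 18.4 rad/s.

ω_n ≈ 18.4 rad/s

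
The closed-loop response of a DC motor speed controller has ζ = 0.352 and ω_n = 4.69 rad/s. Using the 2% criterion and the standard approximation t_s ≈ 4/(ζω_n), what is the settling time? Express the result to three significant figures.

t_s ≈ 2.42 s

t_s ≈ 4/(ζω_n) = 4/(0.352 × 4.69) = 2.42 s.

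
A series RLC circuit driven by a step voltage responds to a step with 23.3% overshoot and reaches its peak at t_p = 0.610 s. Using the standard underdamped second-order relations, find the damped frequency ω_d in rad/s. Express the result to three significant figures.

ω_d ≈ 5.15 rad/s

t_p = π/ω_d, so ω_d = π/0.610 = 5.15 rad/s.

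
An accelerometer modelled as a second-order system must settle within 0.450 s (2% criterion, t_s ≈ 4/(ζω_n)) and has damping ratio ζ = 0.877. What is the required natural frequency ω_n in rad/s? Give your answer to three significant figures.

ω_n ≈ 10.1 rad/s

Rearranging t_s ≈ 4/(ζω_n) gives ω_n = 4/(ζ·t_s) = 4/(0.877 × 0.450) = 10.1 rad/s.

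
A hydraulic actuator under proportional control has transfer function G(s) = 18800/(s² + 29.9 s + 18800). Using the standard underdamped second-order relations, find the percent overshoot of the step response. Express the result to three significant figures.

%OS ≈ 70.9%

Matching coefficients with s² + 2ζω_n s + ω_n² gives ω_n² = 18800 ⇒ ω_n = 137 rad/s, and ζ = 29.9/(2ω_n) = 0.109.
%OS = 100 e^{−πζ/√(1−ζ²)} with ζ = 0.109 gives 70.9%.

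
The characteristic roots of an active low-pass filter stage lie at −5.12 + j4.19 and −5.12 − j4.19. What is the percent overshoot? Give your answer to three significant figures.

The poles are at −σ ± jω_d with σ = 5.12 and ω_d = 4.19, so ω_n = √(σ²+ω_d²) = 6.62 rad/s and ζ = σ/ω_n = 0.774.
%OS = 100 e^{−πζ/√(1−ζ²)} with ζ = 0.774 gives 2.15%.

%OS ≈ 2.15%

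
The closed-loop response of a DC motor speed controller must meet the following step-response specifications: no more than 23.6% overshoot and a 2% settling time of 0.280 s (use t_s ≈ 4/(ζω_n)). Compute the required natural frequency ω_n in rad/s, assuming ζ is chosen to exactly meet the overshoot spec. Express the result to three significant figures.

ω_n ≈ 34.2 rad/s

From %OS = 100·exp(−πζ/√(1−ζ²)), invert to get ζ = −ln(OS)/√(π² + ln²(OS)) with OS = 0.236.
−ln 0.236 = 1.444, so ζ = 1.444/√(π² + 2.085) = 0.418.
From t_s ≈ 4/(ζω_n): ω_n = 4/(ζ·t_s) = 4/(0.418·0.280) = 34.2 rad/s.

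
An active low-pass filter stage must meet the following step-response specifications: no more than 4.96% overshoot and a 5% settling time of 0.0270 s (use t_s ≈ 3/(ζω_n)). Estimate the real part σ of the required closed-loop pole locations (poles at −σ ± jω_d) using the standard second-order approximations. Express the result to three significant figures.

σ ≈ 111

The settling-time spec alone fixes σ = ζω_n = 3/t_s = 3/0.0270 = 111.
(Overshoot then fixes ζ = 0.691 and hence ω_d = σ·√(1−ζ²)/ζ = 116 rad/s.)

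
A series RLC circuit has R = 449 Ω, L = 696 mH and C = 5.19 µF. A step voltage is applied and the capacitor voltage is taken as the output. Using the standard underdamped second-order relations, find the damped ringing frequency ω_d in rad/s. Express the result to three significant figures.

For a series RLC circuit (capacitor voltage as output), ω_n = 1/√(LC) = 1/√(696 mH · 5.19 µF) = 526 rad/s.
ζ = (R/2)·√(C/L) = (449/2)·√(5.19 µF/696 mH) = 0.613.
ω_d = 526·√(1 − 0.613²) = 416 rad/s.

ω_d ≈ 416 rad/s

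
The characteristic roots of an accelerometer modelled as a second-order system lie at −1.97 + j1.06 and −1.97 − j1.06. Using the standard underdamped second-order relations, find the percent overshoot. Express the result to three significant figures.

The poles are at −σ ± jω_d with σ = 1.97 and ω_d = 1.06, so ω_n = √(σ²+ω_d²) = 2.24 rad/s and ζ = σ/ω_n = 0.881.
%OS = 100 e^{−πζ/√(1−ζ²)} with ζ = 0.881 gives 0.291%.

%OS ≈ 0.291%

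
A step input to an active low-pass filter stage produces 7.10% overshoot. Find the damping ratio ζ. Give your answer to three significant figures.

From %OS = 100·exp(−πζ/√(1−ζ²)), invert to get ζ = −ln(OS)/√(π² + ln²(OS)) with OS = 0.0710.
−ln 0.0710 = 2.645, so ζ = 2.645/√(π² + 6.996) = 0.644.

ζ ≈ 0.644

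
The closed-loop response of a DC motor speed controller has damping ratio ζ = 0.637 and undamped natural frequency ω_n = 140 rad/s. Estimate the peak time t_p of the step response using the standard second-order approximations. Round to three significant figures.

t_p ≈ 0.0291 s

The damped frequency is ω_d = ω_n√(1−ζ²) = 140·√(1−0.406) = 108 rad/s.
Peak time t_p = π/ω_d = π/108 = 0.0291 s.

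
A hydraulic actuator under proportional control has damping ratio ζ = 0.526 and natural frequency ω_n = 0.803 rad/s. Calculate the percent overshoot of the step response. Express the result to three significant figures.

For an underdamped second-order system, %OS = 100·exp(−πζ/√(1−ζ²)).
πζ/√(1−ζ²) = π·0.526/√(1−0.277) = 1.943, so %OS = 100·e^(−1.943) = 14.3%.

%OS ≈ 14.3%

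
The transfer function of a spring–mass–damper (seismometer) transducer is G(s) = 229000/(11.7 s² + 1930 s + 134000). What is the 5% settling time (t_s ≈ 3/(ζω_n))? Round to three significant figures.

t_s ≈ 0.0364 s

Dividing through by 11.7: denominator becomes s² + 165.0 s + 11450.
So ω_n = √11450 = 107 rad/s and ζ = 165.0/(2·107) = 0.771.
t_s ≈ 3/(ζω_n) = 0.0364 s.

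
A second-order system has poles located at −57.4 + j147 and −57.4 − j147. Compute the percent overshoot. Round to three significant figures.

The poles are at −σ ± jω_d with σ = 57.4 and ω_d = 147, so ω_n = √(σ²+ω_d²) = 158 rad/s and ζ = σ/ω_n = 0.364.
%OS = 100 e^{−πζ/√(1−ζ²)} with ζ = 0.364 gives 29.3%.

%OS ≈ 29.3%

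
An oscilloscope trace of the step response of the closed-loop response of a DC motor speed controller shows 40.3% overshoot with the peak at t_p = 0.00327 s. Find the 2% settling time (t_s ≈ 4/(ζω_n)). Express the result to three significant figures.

t_s ≈ 0.0144 s

ζ from %OS: ζ = |ln 0.403|/√(π²+ln²0.403) = 0.278.
From t_p = π/ω_d, ω_d = π/0.00327 = 961 rad/s, so ω_n = ω_d/√(1−ζ²) = 1000 rad/s.
t_s ≈ 4/(ζω_n) = 4/(0.278·1000) = 0.0144 s.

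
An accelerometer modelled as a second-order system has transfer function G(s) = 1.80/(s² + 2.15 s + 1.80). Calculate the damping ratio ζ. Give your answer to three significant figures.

ζ ≈ 0.801

Matching coefficients with s² + 2ζω_n s + ω_n² gives ω_n² = 1.80 ⇒ ω_n = 1.34 rad/s, and ζ = 2.15/(2ω_n) = 0.801.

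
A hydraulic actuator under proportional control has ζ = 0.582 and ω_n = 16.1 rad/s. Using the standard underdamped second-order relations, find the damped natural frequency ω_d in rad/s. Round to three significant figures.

ω_d ≈ 13.1 rad/s

ω_d = ω_n√(1−ζ²) = 16.1·√0.661 = 13.1 rad/s.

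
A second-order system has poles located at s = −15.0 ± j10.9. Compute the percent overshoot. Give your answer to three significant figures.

|pole| = ω_n = √(15.0² + 10.9²) = 18.5 rad/s; ζ = cos θ = σ/ω_n = 0.809.
%OS = 100 e^{−πζ/√(1−ζ²)} with ζ = 0.809 gives 1.33%.

%OS ≈ 1.33%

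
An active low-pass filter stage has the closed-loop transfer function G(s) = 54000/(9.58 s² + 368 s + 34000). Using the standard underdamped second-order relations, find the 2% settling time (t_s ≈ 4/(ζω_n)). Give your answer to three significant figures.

Dividing through by 9.58: denominator becomes s² + 38.41 s + 3549.
So ω_n = √3549 = 59.6 rad/s and ζ = 38.41/(2·59.6) = 0.322.
t_s ≈ 4/(ζω_n) = 0.208 s.

t_s ≈ 0.208 s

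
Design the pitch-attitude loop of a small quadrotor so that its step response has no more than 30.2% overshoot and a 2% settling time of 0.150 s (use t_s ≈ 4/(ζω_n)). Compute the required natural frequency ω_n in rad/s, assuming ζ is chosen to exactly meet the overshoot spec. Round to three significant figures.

ω_n ≈ 74.9 rad/s

From %OS = 100·exp(−πζ/√(1−ζ²)), invert to get ζ = −ln(OS)/√(π² + ln²(OS)) with OS = 0.302.
−ln 0.302 = 1.197, so ζ = 1.197/√(π² + 1.434) = 0.356.
Then ω_n = 4/(ζ t_s) = 4/(0.356 × 0.150) = 74.9 rad/s.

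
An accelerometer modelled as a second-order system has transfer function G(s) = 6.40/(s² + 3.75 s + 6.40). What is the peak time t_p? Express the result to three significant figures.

t_p ≈ 1.85 s

Matching coefficients with s² + 2ζω_n s + ω_n² gives ω_n² = 6.40 ⇒ ω_n = 2.53 rad/s, and ζ = 3.75/(2ω_n) = 0.741.
ω_d = ω_n√(1−ζ²) = 1.70 rad/s. Then t_p = π/ω_d = 1.85 s.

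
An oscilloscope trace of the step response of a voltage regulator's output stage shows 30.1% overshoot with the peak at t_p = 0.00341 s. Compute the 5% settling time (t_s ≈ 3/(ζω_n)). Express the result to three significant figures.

From the overshoot, ζ = −ln(OS)/√(π²+ln²(OS)) = 0.357.
t_p = π/ω_d ⇒ ω_d = 921 rad/s; then ω_n = ω_d/√(1−ζ²) = 986 rad/s.
t_s ≈ 3/(ζω_n) = 3/(0.357·986) = 0.00852 s.

t_s ≈ 0.00852 s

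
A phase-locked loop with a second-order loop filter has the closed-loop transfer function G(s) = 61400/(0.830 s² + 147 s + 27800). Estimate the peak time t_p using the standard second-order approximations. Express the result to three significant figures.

t_p ≈ 0.0196 s

Dividing through by 0.830: denominator becomes s² + 177.1 s + 33490.
So ω_n = √33490 = 183 rad/s and ζ = 177.1/(2·183) = 0.484.
ω_d = ω_n√(1−ζ²) = 160 rad/s. t_p = π/ω_d = 0.0196 s.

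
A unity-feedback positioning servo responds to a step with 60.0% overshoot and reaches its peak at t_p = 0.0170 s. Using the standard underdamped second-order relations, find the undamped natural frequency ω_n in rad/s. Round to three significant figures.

ω_n ≈ 187 rad/s

The overshoot fixes ζ = −ln(OS)/√(π²+ln²(OS)) = 0.160.
t_p = π/ω_d ⇒ ω_d = 185 rad/s; then ω_n = ω_d/√(1−ζ²) = 187 rad/s.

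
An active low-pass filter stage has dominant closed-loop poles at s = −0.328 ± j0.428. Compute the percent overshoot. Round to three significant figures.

|pole| = ω_n = √(0.328² + 0.428²) = 0.539 rad/s; ζ = cos θ = σ/ω_n = 0.608.
%OS = 100 e^{−πζ/√(1−ζ²)} with ζ = 0.608 gives 9.00%.

%OS ≈ 9.00%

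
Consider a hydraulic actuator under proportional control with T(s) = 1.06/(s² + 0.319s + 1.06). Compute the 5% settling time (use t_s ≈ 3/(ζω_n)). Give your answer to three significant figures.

Matching coefficients with s² + 2ζω_n s + ω_n² gives ω_n² = 1.06 ⇒ ω_n = 1.03 rad/s, and ζ = 0.319/(2ω_n) = 0.155.
t_s ≈ 3/(ζω_n) = 3/(0.155·1.03) = 18.8 s.

t_s ≈ 18.8 s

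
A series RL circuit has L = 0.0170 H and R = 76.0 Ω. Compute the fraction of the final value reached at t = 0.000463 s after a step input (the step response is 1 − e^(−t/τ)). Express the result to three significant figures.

τ = L/R = 0.0170/76.0 = 0.000224 s.
y(t)/y_∞ = 1 − e^(−t/τ) = 1 − e^(−0.000463/0.000224) = 1 − e^(−2.07) = 0.874.

y/y_∞ ≈ 0.874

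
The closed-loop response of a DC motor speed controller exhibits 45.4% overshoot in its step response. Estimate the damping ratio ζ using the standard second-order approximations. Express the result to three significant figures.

Inverting the overshoot relation: ζ = |ln 0.454|/√(π² + ln²0.454) = 0.244.

ζ ≈ 0.244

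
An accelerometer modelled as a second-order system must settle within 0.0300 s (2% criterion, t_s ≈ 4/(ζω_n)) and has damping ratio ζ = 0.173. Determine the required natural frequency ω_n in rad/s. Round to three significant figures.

ω_n ≈ 771 rad/s

Rearranging t_s ≈ 4/(ζω_n) gives ω_n = 4/(ζ·t_s) = 4/(0.173 × 0.0300) = 771 rad/s.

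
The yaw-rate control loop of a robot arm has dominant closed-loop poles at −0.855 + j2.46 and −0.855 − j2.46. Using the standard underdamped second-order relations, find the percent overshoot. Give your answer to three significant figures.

%OS ≈ 33.6%

The poles are at −σ ± jω_d with σ = 0.855 and ω_d = 2.46, so ω_n = √(σ²+ω_d²) = 2.60 rad/s and ζ = σ/ω_n = 0.328.
Overshoot: exp(−π·0.328/√(1−0.328²)) = 0.336, i.e. 33.6%.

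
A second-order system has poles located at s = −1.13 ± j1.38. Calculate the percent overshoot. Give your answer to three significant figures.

|pole| = ω_n = √(1.13² + 1.38²) = 1.78 rad/s; ζ = cos θ = σ/ω_n = 0.634.
%OS = 100·exp(−πζ/√(1−ζ²)) = 7.63%.

%OS ≈ 7.63%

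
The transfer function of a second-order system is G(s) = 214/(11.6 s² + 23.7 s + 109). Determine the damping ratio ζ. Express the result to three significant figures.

ζ ≈ 0.333

Dividing through by 11.6: denominator becomes s² + 2.043 s + 9.397.
So ω_n = √9.397 = 3.07 rad/s and ζ = 2.043/(2·3.07) = 0.333.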